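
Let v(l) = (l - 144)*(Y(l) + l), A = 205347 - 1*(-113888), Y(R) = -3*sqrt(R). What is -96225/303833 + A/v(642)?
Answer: 66660736105/95778491922 + 319235*sqrt(642)/67460076 ≈ 0.81589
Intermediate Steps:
A = 319235 (A = 205347 + 113888 = 319235)
v(l) = (-144 + l)*(l - 3*sqrt(l)) (v(l) = (l - 144)*(-3*sqrt(l) + l) = (-144 + l)*(l - 3*sqrt(l)))
-96225/303833 + A/v(642) = -96225/303833 + 319235/(642**2 - 144*642 - 1926*sqrt(642) + 432*sqrt(642)) = -96225*1/303833 + 319235/(412164 - 92448 - 1926*sqrt(642) + 432*sqrt(642)) = -96225/303833 + 319235/(412164 - 92448 - 1926*sqrt(642) + 432*sqrt(642)) = -96225/303833 + 319235/(319716 - 1494*sqrt(642))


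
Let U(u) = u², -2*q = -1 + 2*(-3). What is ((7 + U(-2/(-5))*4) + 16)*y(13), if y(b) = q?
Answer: 4137/50 ≈ 82.740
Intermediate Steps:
q = 7/2 (q = -(-1 + 2*(-3))/2 = -(-1 - 6)/2 = -½*(-7) = 7/2 ≈ 3.5000)
y(b) = 7/2
((7 + U(-2/(-5))*4) + 16)*y(13) = ((7 + (-2/(-5))²*4) + 16)*(7/2) = ((7 + (-2*(-⅕))²*4) + 16)*(7/2) = ((7 + (⅖)²*4) + 16)*(7/2) = ((7 + (4/25)*4) + 16)*(7/2) = ((7 + 16/25) + 16)*(7/2) = (191/25 + 16)*(7/2) = (591/25)*(7/2) = 4137/50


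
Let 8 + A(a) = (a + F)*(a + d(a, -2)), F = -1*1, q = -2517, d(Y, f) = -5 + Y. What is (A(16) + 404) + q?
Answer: -1716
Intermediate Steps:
F = -1
A(a) = -8 + (-1 + a)*(-5 + 2*a) (A(a) = -8 + (a - 1)*(a + (-5 + a)) = -8 + (-1 + a)*(-5 + 2*a))
(A(16) + 404) + q = ((-3 - 7*16 + 2*16²) + 404) - 2517 = ((-3 - 112 + 2*256) + 404) - 2517 = ((-3 - 112 + 512) + 404) - 2517 = (397 + 404) - 2517 = 801 - 2517 = -1716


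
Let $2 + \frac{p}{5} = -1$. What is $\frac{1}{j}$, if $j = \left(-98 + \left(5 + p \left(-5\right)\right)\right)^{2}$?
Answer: $\frac{1}{324} \approx 0.0030864$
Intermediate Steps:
$p = -15$ ($p = -10 + 5 \left(-1\right) = -10 - 5 = -15$)
$j = 324$ ($j = \left(-98 + \left(5 - -75\right)\right)^{2} = \left(-98 + \left(5 + 75\right)\right)^{2} = \left(-98 + 80\right)^{2} = \left(-18\right)^{2} = 324$)
$\frac{1}{j} = \frac{1}{324}$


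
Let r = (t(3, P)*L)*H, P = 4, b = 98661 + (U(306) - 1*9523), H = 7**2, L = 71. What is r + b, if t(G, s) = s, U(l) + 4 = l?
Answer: 103356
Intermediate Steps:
U(l) = -4 + l
H = 49
b = 89440 (b = 98661 + ((-4 + 306) - 1*9523) = 98661 + (302 - 9523) = 98661 - 9221 = 89440)
r = 13916 (r = (4*71)*49 = 284*49 = 13916)
r + b = 13916 + 89440 = 103356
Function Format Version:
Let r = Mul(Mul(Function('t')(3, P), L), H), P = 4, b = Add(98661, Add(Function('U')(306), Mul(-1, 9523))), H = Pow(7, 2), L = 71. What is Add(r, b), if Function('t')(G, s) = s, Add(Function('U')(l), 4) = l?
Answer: 103356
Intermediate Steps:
Function('U')(l) = Add(-4, l)
H = 49
b = 89440 (b = Add(98661, Add(Add(-4, 306), Mul(-1, 9523))) = Add(98661, Add(302, -9523)) = Add(98661, -9221) = 89440)
r = 13916 (r = Mul(Mul(4, 71), 49) = Mul(284, 49) = 13916)
Add(r, b) = Add(13916, 89440) = 103356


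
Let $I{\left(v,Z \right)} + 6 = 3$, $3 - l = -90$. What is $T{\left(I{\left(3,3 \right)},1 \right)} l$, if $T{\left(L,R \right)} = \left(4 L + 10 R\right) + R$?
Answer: $-93$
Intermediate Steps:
$l = 93$ ($l = 3 - -90 = 3 + 90 = 93$)
$I{\left(v,Z \right)} = -3$ ($I{\left(v,Z \right)} = -6 + 3 = -3$)
$T{\left(L,R \right)} = 4 L + 11 R$
$T{\left(I{\left(3,3 \right)},1 \right)} l = \left(4 \left(-3\right) + 11 \cdot 1\right) 93 = \left(-12 + 11\right) 93 = \left(-1\right) 93 = -93$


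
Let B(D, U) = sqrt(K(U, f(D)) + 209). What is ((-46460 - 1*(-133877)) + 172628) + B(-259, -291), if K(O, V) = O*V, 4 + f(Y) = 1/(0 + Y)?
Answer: 260045 + sqrt(92177582)/259 ≈ 2.6008e+5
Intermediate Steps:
f(Y) = -4 + 1/Y (f(Y) = -4 + 1/(0 + Y) = -4 + 1/Y)
B(D, U) = sqrt(209 + U*(-4 + 1/D)) (B(D, U) = sqrt(U*(-4 + 1/D) + 209) = sqrt(209 + U*(-4 + 1/D)))
((-46460 - 1*(-133877)) + 172628) + B(-259, -291) = ((-46460 - 1*(-133877)) + 172628) + sqrt(209 - 4*(-291) - 291/(-259)) = ((-46460 + 133877) + 172628) + sqrt(209 + 1164 - 291*(-1/259)) = (87417 + 172628) + sqrt(209 + 1164 + 291/259) = 260045 + sqrt(355898/259) = 260045 + sqrt(92177582)/259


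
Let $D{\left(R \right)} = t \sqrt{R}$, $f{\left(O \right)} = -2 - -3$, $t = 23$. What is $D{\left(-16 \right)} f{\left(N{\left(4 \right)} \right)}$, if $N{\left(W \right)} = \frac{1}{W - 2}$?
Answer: $92 i \approx 92.0 i$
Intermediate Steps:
$N{\left(W \right)} = \frac{1}{-2 + W}$
$f{\left(O \right)} = 1$ ($f{\left(O \right)} = -2 + 3 = 1$)
$D{\left(R \right)} = 23 \sqrt{R}$
$D{\left(-16 \right)} f{\left(N{\left(4 \right)} \right)} = 23 \sqrt{-16} \cdot 1 = 23 \cdot 4 i 1 = 92 i 1 = 92 i$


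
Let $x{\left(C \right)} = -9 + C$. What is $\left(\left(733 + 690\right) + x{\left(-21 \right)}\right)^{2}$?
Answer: $1940449$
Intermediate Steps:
$\left(\left(733 + 690\right) + x{\left(-21 \right)}\right)^{2} = \left(\left(733 + 690\right) - 30\right)^{2} = \left(1423 - 30\right)^{2} = 1393^{2} = 1940449$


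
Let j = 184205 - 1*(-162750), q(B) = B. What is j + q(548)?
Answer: 347503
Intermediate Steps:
j = 346955 (j = 184205 + 162750 = 346955)
j + q(548) = 346955 + 548 = 347503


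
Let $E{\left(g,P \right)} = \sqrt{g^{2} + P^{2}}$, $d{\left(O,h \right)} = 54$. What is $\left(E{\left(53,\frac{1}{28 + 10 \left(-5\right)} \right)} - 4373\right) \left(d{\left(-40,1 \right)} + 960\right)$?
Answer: $-4434222 + \frac{507 \sqrt{1359557}}{11} \approx -4.3805 \cdot 10^{6}$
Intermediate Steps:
$E{\left(g,P \right)} = \sqrt{P^{2} + g^{2}}$
$\left(E{\left(53,\frac{1}{28 + 10 \left(-5\right)} \right)} - 4373\right) \left(d{\left(-40,1 \right)} + 960\right) = \left(\sqrt{\left(\frac{1}{28 + 10 \left(-5\right)}\right)^{2} + 53^{2}} - 4373\right) \left(54 + 960\right) = \left(\sqrt{\left(\frac{1}{28 - 50}\right)^{2} + 2809} - 4373\right) 1014 = \left(\sqrt{\left(\frac{1}{-22}\right)^{2} + 2809} - 4373\right) 1014 = \left(\sqrt{\left(- \frac{1}{22}\right)^{2} + 2809} - 4373\right) 1014 = \left(\sqrt{\frac{1}{484} + 2809} - 4373\right) 1014 = \left(\sqrt{\frac{1359557}{484}} - 4373\right) 1014 = \left(\frac{\sqrt{1359557}}{22} - 4373\right) 1014 = \left(-4373 + \frac{\sqrt{1359557}}{22}\right) 1014 = -4434222 + \frac{507 \sqrt{1359557}}{11}$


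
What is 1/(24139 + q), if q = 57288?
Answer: 1/81427 ≈ 1.2281e-5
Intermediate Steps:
1/(24139 + q) = 1/(24139 + 57288) = 1/81427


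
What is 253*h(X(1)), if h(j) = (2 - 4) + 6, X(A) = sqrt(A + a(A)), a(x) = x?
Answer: 1012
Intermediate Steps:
X(A) = sqrt(2)*sqrt(A) (X(A) = sqrt(A + A) = sqrt(2*A) = sqrt(2)*sqrt(A))
h(j) = 4 (h(j) = -2 + 6 = 4)
253*h(X(1)) = 253*4 = 1012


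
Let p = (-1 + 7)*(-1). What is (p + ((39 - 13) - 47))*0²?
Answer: 0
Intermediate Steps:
p = -6 (p = 6*(-1) = -6)
(p + ((39 - 13) - 47))*0² = (-6 + ((39 - 13) - 47))*0² = (-6 + (26 - 47))*0 = (-6 - 21)*0 = -27*0 = 0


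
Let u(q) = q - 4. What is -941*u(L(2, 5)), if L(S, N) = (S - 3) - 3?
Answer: 7528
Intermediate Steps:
L(S, N) = -6 + S (L(S, N) = (-3 + S) - 3 = -6 + S)
u(q) = -4 + q
-941*u(L(2, 5)) = -941*(-4 + (-6 + 2)) = -941*(-4 - 4) = -941*(-8) = 7528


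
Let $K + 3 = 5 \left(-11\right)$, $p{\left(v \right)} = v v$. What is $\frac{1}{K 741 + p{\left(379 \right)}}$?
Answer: $\frac{1}{100663} \approx 9.9341 \cdot 10^{-6}$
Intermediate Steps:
$p{\left(v \right)} = v^{2}$
$K = -58$ ($K = -3 + 5 \left(-11\right) = -3 - 55 = -58$)
$\frac{1}{K 741 + p{\left(379 \right)}} = \frac{1}{\left(-58\right) 741 + 379^{2}} = \frac{1}{-42978 + 143641} = \frac{1}{100663}$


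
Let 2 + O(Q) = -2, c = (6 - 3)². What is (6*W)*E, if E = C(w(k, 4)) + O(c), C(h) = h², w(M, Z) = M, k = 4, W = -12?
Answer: -864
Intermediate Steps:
c = 9 (c = 3² = 9)
O(Q) = -4 (O(Q) = -2 - 2 = -4)
E = 12 (E = 4² - 4 = 16 - 4 = 12)
(6*W)*E = (6*(-12))*12 = -72*12 = -864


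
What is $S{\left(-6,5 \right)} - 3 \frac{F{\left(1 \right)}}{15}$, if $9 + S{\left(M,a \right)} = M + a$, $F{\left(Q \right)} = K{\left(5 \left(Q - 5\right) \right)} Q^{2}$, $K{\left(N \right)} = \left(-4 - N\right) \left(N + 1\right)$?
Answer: $\frac{254}{5} \approx 50.8$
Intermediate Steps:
$K{\left(N \right)} = \left(1 + N\right) \left(-4 - N\right)$ ($K{\left(N \right)} = \left(-4 - N\right) \left(1 + N\right) = \left(1 + N\right) \left(-4 - N\right)$)
$F{\left(Q \right)} = Q^{2} \left(121 - \left(-25 + 5 Q\right)^{2} - 25 Q\right)$ ($F{\left(Q \right)} = \left(-4 - \left(5 \left(Q - 5\right)\right)^{2} - 5 \cdot 5 \left(Q - 5\right)\right) Q^{2} = \left(-4 - \left(5 \left(-5 + Q\right)\right)^{2} - 5 \cdot 5 \left(-5 + Q\right)\right) Q^{2} = \left(-4 - \left(-25 + 5 Q\right)^{2} - 5 \left(-25 + 5 Q\right)\right) Q^{2} = \left(-4 - \left(-25 + 5 Q\right)^{2} - \left(-125 + 25 Q\right)\right) Q^{2} = \left(121 - \left(-25 + 5 Q\right)^{2} - 25 Q\right) Q^{2} = Q^{2} \left(121 - \left(-25 + 5 Q\right)^{2} - 25 Q\right)$)
$S{\left(M,a \right)} = -9 + M + a$ ($S{\left(M,a \right)} = -9 + \left(M + a\right) = -9 + M + a$)
$S{\left(-6,5 \right)} - 3 \frac{F{\left(1 \right)}}{15} = \left(-9 - 6 + 5\right) - 3 \frac{1^{2} \left(-504 - 25 \cdot 1^{2} + 225 \cdot 1\right)}{15} = -10 - 3 \cdot 1 \left(-504 - 25 + 225\right) \frac{1}{15} = -10 - 3 \cdot 1 \left(-304\right) \frac{1}{15} = -10 - 3 \left(\left(-304\right) \frac{1}{15}\right) = -10 - - \frac{304}{5} = -10 + \frac{304}{5} = \frac{254}{5}$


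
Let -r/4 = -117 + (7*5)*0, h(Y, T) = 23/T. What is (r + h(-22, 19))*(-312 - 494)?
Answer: -7185490/19 ≈ -3.7818e+5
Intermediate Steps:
r = 468 (r = -4*(-117 + (7*5)*0) = -4*(-117 + 35*0) = -4*(-117 + 0) = -4*(-117) = 468)
(r + h(-22, 19))*(-312 - 494) = (468 + 23/19)*(-312 - 494) = (468 + 23*(1/19))*(-806) = (468 + 23/19)*(-806) = (8915/19)*(-806) = -7185490/19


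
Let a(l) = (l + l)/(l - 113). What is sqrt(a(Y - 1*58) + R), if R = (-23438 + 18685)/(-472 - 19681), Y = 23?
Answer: 3*sqrt(3574698834)/213046 ≈ 0.84191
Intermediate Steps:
a(l) = 2*l/(-113 + l) (a(l) = (2*l)/(-113 + l) = 2*l/(-113 + l))
R = 679/2879 (R = -4753/(-20153) = -4753*(-1/20153) = 679/2879 ≈ 0.23585)
sqrt(a(Y - 1*58) + R) = sqrt(2*(23 - 1*58)/(-113 + (23 - 1*58)) + 679/2879) = sqrt(2*(23 - 58)/(-113 + (23 - 58)) + 679/2879) = sqrt(2*(-35)/(-113 - 35) + 679/2879) = sqrt(2*(-35)/(-148) + 679/2879) = sqrt(2*(-35)*(-1/148) + 679/2879) = sqrt(35/74 + 679/2879) = sqrt(151011/213046) = 3*sqrt(3574698834)/213046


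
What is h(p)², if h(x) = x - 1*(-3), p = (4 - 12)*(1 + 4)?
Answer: 1369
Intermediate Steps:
p = -40 (p = -8*5 = -40)
h(x) = 3 + x (h(x) = x + 3 = 3 + x)
h(p)² = (3 - 40)² = (-37)² = 1369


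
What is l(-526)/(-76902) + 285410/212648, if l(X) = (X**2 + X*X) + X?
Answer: -23902185857/4088264124 ≈ -5.8465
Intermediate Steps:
l(X) = X + 2*X**2 (l(X) = (X**2 + X**2) + X = 2*X**2 + X = X + 2*X**2)
l(-526)/(-76902) + 285410/212648 = -526*(1 + 2*(-526))/(-76902) + 285410/212648 = -526*(1 - 1052)*(-1/76902) + 285410*(1/212648) = -526*(-1051)*(-1/76902) + 142705/106324 = 552826*(-1/76902) + 142705/106324 = -276413/38451 + 142705/106324 = -23902185857/4088264124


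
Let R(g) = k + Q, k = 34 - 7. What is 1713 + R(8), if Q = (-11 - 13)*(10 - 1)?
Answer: 1524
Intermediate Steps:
k = 27
Q = -216 (Q = -24*9 = -216)
R(g) = -189 (R(g) = 27 - 216 = -189)
1713 + R(8) = 1713 - 189 = 1524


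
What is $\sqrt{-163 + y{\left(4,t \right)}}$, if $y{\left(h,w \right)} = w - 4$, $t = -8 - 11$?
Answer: $i \sqrt{186} \approx 13.638 i$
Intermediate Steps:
$t = -19$
$y{\left(h,w \right)} = -4 + w$
$\sqrt{-163 + y{\left(4,t \right)}} = \sqrt{-163 - 23} = \sqrt{-186} = i \sqrt{186}$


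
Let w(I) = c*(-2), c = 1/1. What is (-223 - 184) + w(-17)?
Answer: -409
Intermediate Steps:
c = 1
w(I) = -2 (w(I) = 1*(-2) = -2)
(-223 - 184) + w(-17) = (-223 - 184) - 2 = -407 - 2 = -409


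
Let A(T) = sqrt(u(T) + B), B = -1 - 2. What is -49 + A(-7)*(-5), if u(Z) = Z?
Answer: -49 - 5*I*sqrt(10) ≈ -49.0 - 15.811*I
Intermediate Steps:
B = -3
A(T) = sqrt(-3 + T) (A(T) = sqrt(T - 3) = sqrt(-3 + T))
-49 + A(-7)*(-5) = -49 + sqrt(-3 - 7)*(-5) = -49 + sqrt(-10)*(-5) = -49 + (I*sqrt(10))*(-5) = -49 - 5*I*sqrt(10)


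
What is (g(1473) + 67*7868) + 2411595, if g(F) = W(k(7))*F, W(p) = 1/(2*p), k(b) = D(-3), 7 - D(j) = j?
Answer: 58776493/20 ≈ 2.9388e+6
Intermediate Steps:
D(j) = 7 - j
k(b) = 10 (k(b) = 7 - 1*(-3) = 7 + 3 = 10)
W(p) = 1/(2*p)
g(F) = F/20 (g(F) = ((1/2)/10)*F = ((1/2)*(1/10))*F = F/20)
(g(1473) + 67*7868) + 2411595 = ((1/20)*1473 + 67*7868) + 2411595 = (1473/20 + 527156) + 2411595 = 10544593/20 + 2411595 = 58776493/20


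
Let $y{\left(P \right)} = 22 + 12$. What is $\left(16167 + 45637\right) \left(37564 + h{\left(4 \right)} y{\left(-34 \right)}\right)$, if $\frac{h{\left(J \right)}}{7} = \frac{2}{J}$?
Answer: $2328960132$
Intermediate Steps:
$y{\left(P \right)} = 34$
$h{\left(J \right)} = \frac{14}{J}$ ($h{\left(J \right)} = 7 \frac{2}{J} = \frac{14}{J}$)
$\left(16167 + 45637\right) \left(37564 + h{\left(4 \right)} y{\left(-34 \right)}\right) = \left(16167 + 45637\right) \left(37564 + \frac{14}{4} \cdot 34\right) = 61804 \left(37564 + 14 \cdot \frac{1}{4} \cdot 34\right) = 61804 \left(37564 + \frac{7}{2} \cdot 34\right) = 61804 \left(37564 + 119\right) = 61804 \cdot 37683 = 2328960132$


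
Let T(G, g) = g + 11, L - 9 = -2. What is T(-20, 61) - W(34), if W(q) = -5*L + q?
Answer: 73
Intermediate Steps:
L = 7 (L = 9 - 2 = 7)
W(q) = -35 + q (W(q) = -5*7 + q = -35 + q)
T(G, g) = 11 + g
T(-20, 61) - W(34) = (11 + 61) - (-35 + 34) = 72 - 1*(-1) = 72 + 1 = 73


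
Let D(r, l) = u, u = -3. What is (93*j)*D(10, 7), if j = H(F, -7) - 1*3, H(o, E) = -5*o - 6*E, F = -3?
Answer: -15066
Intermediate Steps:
D(r, l) = -3
H(o, E) = -6*E - 5*o
j = 54 (j = (-6*(-7) - 5*(-3)) - 1*3 = (42 + 15) - 3 = 57 - 3 = 54)
(93*j)*D(10, 7) = (93*54)*(-3) = 5022*(-3) = -15066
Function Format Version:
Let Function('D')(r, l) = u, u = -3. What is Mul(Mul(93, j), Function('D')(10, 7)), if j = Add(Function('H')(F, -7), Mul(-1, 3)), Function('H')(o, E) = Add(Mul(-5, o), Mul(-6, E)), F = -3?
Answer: -15066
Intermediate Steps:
Function('D')(r, l) = -3
Function('H')(o, E) = Add(Mul(-6, E), Mul(-5, o))
j = 54 (j = Add(Add(Mul(-6, -7), Mul(-5, -3)), Mul(-1, 3)) = Add(Add(42, 15), -3) = Add(57, -3) = 54)
Mul(Mul(93, j), Function('D')(10, 7)) = Mul(Mul(93, 54), -3) = Mul(5022, -3) = -15066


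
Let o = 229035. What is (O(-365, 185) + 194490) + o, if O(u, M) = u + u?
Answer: 422795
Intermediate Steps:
O(u, M) = 2*u
(O(-365, 185) + 194490) + o = (2*(-365) + 194490) + 229035 = (-730 + 194490) + 229035 = 193760 + 229035 = 422795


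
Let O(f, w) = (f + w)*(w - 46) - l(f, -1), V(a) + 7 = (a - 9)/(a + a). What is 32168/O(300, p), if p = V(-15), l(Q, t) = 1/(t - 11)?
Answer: -9650400/4600883 ≈ -2.0975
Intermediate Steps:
V(a) = -7 + (-9 + a)/(2*a) (V(a) = -7 + (a - 9)/(a + a) = -7 + (-9 + a)/((2*a)) = -7 + (-9 + a)*(1/(2*a)) = -7 + (-9 + a)/(2*a))
l(Q, t) = 1/(-11 + t)
p = -31/5 (p = (½)*(-9 - 13*(-15))/(-15) = (½)*(-1/15)*(-9 + 195) = (½)*(-1/15)*186 = -31/5 ≈ -6.2000)
O(f, w) = 1/12 + (-46 + w)*(f + w) (O(f, w) = (f + w)*(w - 46) - 1/(-11 - 1) = (f + w)*(-46 + w) - 1/(-12) = (-46 + w)*(f + w) - 1*(-1/12) = (-46 + w)*(f + w) + 1/12 = 1/12 + (-46 + w)*(f + w))
32168/O(300, p) = 32168/(1/12 + (-31/5)² - 46*300 - 46*(-31/5) + 300*(-31/5)) = 32168/(1/12 + 961/25 - 13800 + 1426/5 - 1860) = 32168/(-4600883/300) = 32168*(-300/4600883) = -9650400/4600883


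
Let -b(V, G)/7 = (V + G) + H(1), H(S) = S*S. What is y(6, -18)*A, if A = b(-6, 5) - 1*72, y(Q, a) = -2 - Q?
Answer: 576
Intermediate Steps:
H(S) = S²
b(V, G) = -7 - 7*G - 7*V (b(V, G) = -7*((V + G) + 1²) = -7*((G + V) + 1) = -7*(1 + G + V) = -7 - 7*G - 7*V)
A = -72 (A = (-7 - 7*5 - 7*(-6)) - 1*72 = (-7 - 35 + 42) - 72 = 0 - 72 = -72)
y(6, -18)*A = (-2 - 1*6)*(-72) = (-2 - 6)*(-72) = -8*(-72) = 576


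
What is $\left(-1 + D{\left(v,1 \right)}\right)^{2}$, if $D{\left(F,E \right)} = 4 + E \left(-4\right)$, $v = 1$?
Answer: $1$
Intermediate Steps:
$D{\left(F,E \right)} = 4 - 4 E$
$\left(-1 + D{\left(v,1 \right)}\right)^{2} = \left(-1 + \left(4 - 4\right)\right)^{2} = \left(-1 + 0\right)^{2} = \left(-1\right)^{2} = 1$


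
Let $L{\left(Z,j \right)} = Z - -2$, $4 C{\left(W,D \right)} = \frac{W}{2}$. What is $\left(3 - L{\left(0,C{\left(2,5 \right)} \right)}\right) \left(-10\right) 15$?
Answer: $-150$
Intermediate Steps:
$C{\left(W,D \right)} = \frac{W}{8}$ ($C{\left(W,D \right)} = \frac{W \frac{1}{2}}{4} = \frac{\frac{1}{2} W}{4} = \frac{W}{8}$)
$L{\left(Z,j \right)} = 2 + Z$ ($L{\left(Z,j \right)} = Z + 2 = 2 + Z$)
$\left(3 - L{\left(0,C{\left(2,5 \right)} \right)}\right) \left(-10\right) 15 = \left(3 - \left(2 + 0\right)\right) \left(-10\right) 15 = \left(3 - 2\right) \left(-10\right) 15 = 1 \left(-10\right) 15 = \left(-10\right) 15 = -150$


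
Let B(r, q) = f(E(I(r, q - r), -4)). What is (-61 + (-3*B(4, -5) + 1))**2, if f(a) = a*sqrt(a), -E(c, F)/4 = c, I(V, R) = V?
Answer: -33264 - 23040*I ≈ -33264.0 - 23040.0*I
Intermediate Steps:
E(c, F) = -4*c
f(a) = a**(3/2)
B(r, q) = 8*(-r)**(3/2) (B(r, q) = (-4*r)**(3/2) = 8*(-r)**(3/2))
(-61 + (-3*B(4, -5) + 1))**2 = (-61 + (-24*(-1*4)**(3/2) + 1))**2 = (-61 + (-24*(-4)**(3/2) + 1))**2 = (-61 + (-24*(-8*I) + 1))**2 = (-61 + (-(-192)*I + 1))**2 = (-61 + (192*I + 1))**2 = (-61 + (1 + 192*I))**2 = (-60 + 192*I)**2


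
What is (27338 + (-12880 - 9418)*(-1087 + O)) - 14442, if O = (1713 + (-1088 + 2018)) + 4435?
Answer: -133574422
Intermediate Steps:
O = 7078 (O = (1713 + 930) + 4435 = 2643 + 4435 = 7078)
(27338 + (-12880 - 9418)*(-1087 + O)) - 14442 = (27338 + (-12880 - 9418)*(-1087 + 7078)) - 14442 = (27338 - 22298*5991) - 14442 = (27338 - 133587318) - 14442 = -133559980 - 14442 = -133574422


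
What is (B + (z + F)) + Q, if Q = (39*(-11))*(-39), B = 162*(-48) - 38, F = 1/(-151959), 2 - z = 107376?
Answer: -14961427264/151959 ≈ -98457.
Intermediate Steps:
z = -107374 (z = 2 - 1*107376 = 2 - 107376 = -107374)
F = -1/151959 ≈ -6.5807e-6
B = -7814 (B = -7776 - 38 = -7814)
Q = 16731 (Q = -429*(-39) = 16731)
(B + (z + F)) + Q = (-7814 + (-107374 - 1/151959)) + 16731 = (-7814 - 16316445667/151959) + 16731 = -17503853293/151959 + 16731 = -14961427264/151959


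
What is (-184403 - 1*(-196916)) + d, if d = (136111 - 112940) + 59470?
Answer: 95154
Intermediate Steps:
d = 82641 (d = 23171 + 59470 = 82641)
(-184403 - 1*(-196916)) + d = (-184403 - 1*(-196916)) + 82641 = (-184403 + 196916) + 82641 = 12513 + 82641 = 95154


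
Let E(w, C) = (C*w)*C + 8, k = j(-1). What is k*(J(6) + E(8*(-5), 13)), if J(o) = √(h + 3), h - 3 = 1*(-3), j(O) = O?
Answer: 6752 - √3 ≈ 6750.3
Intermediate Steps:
k = -1
h = 0 (h = 3 + 1*(-3) = 3 - 3 = 0)
J(o) = √3 (J(o) = √(0 + 3) = √3)
E(w, C) = 8 + w*C² (E(w, C) = w*C² + 8 = 8 + w*C²)
k*(J(6) + E(8*(-5), 13)) = -(√3 + (8 + (8*(-5))*13²)) = -(√3 + (8 - 40*169)) = -(√3 + (8 - 6760)) = -(√3 - 6752) = -(-6752 + √3) = 6752 - √3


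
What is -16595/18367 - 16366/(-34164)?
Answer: -133178629/313745094 ≈ -0.42448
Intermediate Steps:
-16595/18367 - 16366/(-34164) = -16595*1/18367 - 16366*(-1/34164) = -16595/18367 + 8183/17082 = -133178629/313745094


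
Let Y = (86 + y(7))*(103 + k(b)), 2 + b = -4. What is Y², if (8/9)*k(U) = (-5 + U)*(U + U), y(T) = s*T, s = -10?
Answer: 16192576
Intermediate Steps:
b = -6 (b = -2 - 4 = -6)
y(T) = -10*T
k(U) = 9*U*(-5 + U)/4 (k(U) = 9*((-5 + U)*(U + U))/8 = 9*((-5 + U)*(2*U))/8 = 9*(2*U*(-5 + U))/8 = 9*U*(-5 + U)/4)
Y = 4024 (Y = (86 - 10*7)*(103 + (9/4)*(-6)*(-5 - 6)) = (86 - 70)*(103 + (9/4)*(-6)*(-11)) = 16*(103 + 297/2) = 16*(503/2) = 4024)
Y² = 4024² = 16192576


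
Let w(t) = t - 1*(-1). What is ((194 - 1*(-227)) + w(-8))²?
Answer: 171396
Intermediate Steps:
w(t) = 1 + t (w(t) = t + 1 = 1 + t)
((194 - 1*(-227)) + w(-8))² = ((194 - 1*(-227)) + (1 - 8))² = ((194 + 227) - 7)² = (421 - 7)² = 414² = 171396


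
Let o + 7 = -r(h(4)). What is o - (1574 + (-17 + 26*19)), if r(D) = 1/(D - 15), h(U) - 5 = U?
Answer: -12347/6 ≈ -2057.8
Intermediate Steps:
h(U) = 5 + U
r(D) = 1/(-15 + D)
o = -41/6 (o = -7 - 1/(-15 + (5 + 4)) = -7 - 1/(-15 + 9) = -7 - 1/(-6) = -7 - 1*(-1/6) = -7 + 1/6 = -41/6 ≈ -6.8333)
o - (1574 + (-17 + 26*19)) = -41/6 - (1574 + (-17 + 26*19)) = -41/6 - (1574 + (-17 + 494)) = -41/6 - (1574 + 477) = -41/6 - 1*2051 = -41/6 - 2051 = -12347/6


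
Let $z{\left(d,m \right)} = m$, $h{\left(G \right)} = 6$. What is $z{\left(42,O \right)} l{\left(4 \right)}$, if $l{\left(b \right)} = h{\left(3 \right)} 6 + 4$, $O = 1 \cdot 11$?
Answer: $440$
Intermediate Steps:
$O = 11$
$l{\left(b \right)} = 40$ ($l{\left(b \right)} = 6 \cdot 6 + 4 = 36 + 4 = 40$)
$z{\left(42,O \right)} l{\left(4 \right)} = 11 \cdot 40 = 440$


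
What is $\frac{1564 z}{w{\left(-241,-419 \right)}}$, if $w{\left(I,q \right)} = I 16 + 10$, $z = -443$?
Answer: $\frac{346426}{1923} \approx 180.15$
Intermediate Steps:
$w{\left(I,q \right)} = 10 + 16 I$ ($w{\left(I,q \right)} = 16 I + 10 = 10 + 16 I$)
$\frac{1564 z}{w{\left(-241,-419 \right)}} = \frac{1564 \left(-443\right)}{10 + 16 \left(-241\right)} = - \frac{692852}{10 - 3856} = - \frac{692852}{-3846} = \left(-692852\right) \left(- \frac{1}{3846}\right) = \frac{346426}{1923}$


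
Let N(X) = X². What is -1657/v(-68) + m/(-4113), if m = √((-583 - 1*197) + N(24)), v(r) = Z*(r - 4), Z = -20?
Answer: -1657/1440 - 2*I*√51/4113 ≈ -1.1507 - 0.0034726*I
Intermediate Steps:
v(r) = 80 - 20*r (v(r) = -20*(r - 4) = -20*(-4 + r) = 80 - 20*r)
m = 2*I*√51 (m = √((-583 - 1*197) + 24²) = √((-583 - 197) + 576) = √(-780 + 576) = √(-204) = 2*I*√51 ≈ 14.283*I)
-1657/v(-68) + m/(-4113) = -1657/(80 - 20*(-68)) + (2*I*√51)/(-4113) = -1657/(80 + 1360) + (2*I*√51)*(-1/4113) = -1657/1440 - 2*I*√51/4113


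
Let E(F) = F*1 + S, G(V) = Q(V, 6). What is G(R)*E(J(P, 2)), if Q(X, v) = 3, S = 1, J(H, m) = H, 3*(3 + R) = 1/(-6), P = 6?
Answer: 21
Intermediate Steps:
R = -55/18 (R = -3 + (⅓)/(-6) = -3 + (⅓)*(-⅙) = -3 - 1/18 = -55/18 ≈ -3.0556)
G(V) = 3
E(F) = 1 + F (E(F) = F*1 + 1 = F + 1 = 1 + F)
G(R)*E(J(P, 2)) = 3*(1 + 6) = 3*7 = 21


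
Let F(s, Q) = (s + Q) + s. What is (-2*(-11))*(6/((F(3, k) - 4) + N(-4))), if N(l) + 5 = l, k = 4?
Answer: -44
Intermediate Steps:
N(l) = -5 + l
F(s, Q) = Q + 2*s (F(s, Q) = (Q + s) + s = Q + 2*s)
(-2*(-11))*(6/((F(3, k) - 4) + N(-4))) = (-2*(-11))*(6/(((4 + 2*3) - 4) + (-5 - 4))) = 22*(6/(((4 + 6) - 4) - 9)) = 22*(6/((10 - 4) - 9)) = 22*(6/(6 - 9)) = 22*(6/(-3)) = 22*(6*(-⅓)) = 22*(-2) = -44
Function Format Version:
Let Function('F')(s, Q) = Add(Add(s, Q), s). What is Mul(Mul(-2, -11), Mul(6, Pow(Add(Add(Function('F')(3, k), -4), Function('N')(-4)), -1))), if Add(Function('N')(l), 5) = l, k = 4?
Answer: -44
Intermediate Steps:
Function('N')(l) = Add(-5, l)
Function('F')(s, Q) = Add(Q, Mul(2, s)) (Function('F')(s, Q) = Add(Add(Q, s), s) = Add(Q, Mul(2, s)))
Mul(Mul(-2, -11), Mul(6, Pow(Add(Add(Function('F')(3, k), -4), Function('N')(-4)), -1))) = Mul(Mul(-2, -11), Mul(6, Pow(Add(Add(Add(4, Mul(2, 3)), -4), Add(-5, -4)), -1))) = Mul(22, Mul(6, Pow(Add(Add(Add(4, 6), -4), -9), -1))) = Mul(22, Mul(6, Pow(Add(Add(10, -4), -9), -1))) = Mul(22, Mul(6, Pow(Add(6, -9), -1))) = Mul(22, Mul(6, Pow(-3, -1))) = Mul(22, Mul(6, Rational(-1, 3))) = Mul(22, -2) = -44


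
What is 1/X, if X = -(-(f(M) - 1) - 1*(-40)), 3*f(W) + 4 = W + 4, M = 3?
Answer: -1/40 ≈ -0.025000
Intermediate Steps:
f(W) = W/3 (f(W) = -4/3 + (W + 4)/3 = -4/3 + (4 + W)/3 = -4/3 + (4/3 + W/3) = W/3)
X = -40 (X = -(-((⅓)*3 - 1) - 1*(-40)) = -(-(1 - 1) + 40) = -(-1*0 + 40) = -(0 + 40) = -1*40 = -40)
1/X = 1/(-40) = -1/40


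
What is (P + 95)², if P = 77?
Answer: 29584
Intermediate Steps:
(P + 95)² = (77 + 95)² = 172² = 29584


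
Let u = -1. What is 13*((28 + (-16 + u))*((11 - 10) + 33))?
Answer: 4862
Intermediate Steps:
13*((28 + (-16 + u))*((11 - 10) + 33)) = 13*((28 + (-16 - 1))*((11 - 10) + 33)) = 13*((28 - 17)*(1 + 33)) = 13*(11*34) = 13*374 = 4862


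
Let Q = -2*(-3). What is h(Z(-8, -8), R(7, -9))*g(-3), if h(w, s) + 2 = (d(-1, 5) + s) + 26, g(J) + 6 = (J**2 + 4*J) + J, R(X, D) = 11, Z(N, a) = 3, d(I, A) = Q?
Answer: -492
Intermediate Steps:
Q = 6
d(I, A) = 6
g(J) = -6 + J**2 + 5*J (g(J) = -6 + ((J**2 + 4*J) + J) = -6 + (J**2 + 5*J) = -6 + J**2 + 5*J)
h(w, s) = 30 + s (h(w, s) = -2 + ((6 + s) + 26) = -2 + (32 + s) = 30 + s)
h(Z(-8, -8), R(7, -9))*g(-3) = (30 + 11)*(-6 + (-3)**2 + 5*(-3)) = 41*(-6 + 9 - 15) = 41*(-12) = -492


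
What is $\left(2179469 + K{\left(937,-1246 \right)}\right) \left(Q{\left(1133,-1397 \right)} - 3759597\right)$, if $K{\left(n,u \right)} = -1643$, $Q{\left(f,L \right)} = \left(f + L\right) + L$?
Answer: $-8191365465108$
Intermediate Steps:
$Q{\left(f,L \right)} = f + 2 L$ ($Q{\left(f,L \right)} = \left(L + f\right) + L = f + 2 L$)
$\left(2179469 + K{\left(937,-1246 \right)}\right) \left(Q{\left(1133,-1397 \right)} - 3759597\right) = \left(2179469 - 1643\right) \left(\left(1133 + 2 \left(-1397\right)\right) - 3759597\right) = 2177826 \left(\left(1133 - 2794\right) - 3759597\right) = 2177826 \left(-1661 - 3759597\right) = 2177826 \left(-3761258\right) = -8191365465108$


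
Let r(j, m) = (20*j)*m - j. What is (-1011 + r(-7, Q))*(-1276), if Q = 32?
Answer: 6997584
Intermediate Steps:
r(j, m) = -j + 20*j*m (r(j, m) = 20*j*m - j = -j + 20*j*m)
(-1011 + r(-7, Q))*(-1276) = (-1011 - 7*(-1 + 20*32))*(-1276) = (-1011 - 7*(-1 + 640))*(-1276) = (-1011 - 7*639)*(-1276) = (-1011 - 4473)*(-1276) = -5484*(-1276) = 6997584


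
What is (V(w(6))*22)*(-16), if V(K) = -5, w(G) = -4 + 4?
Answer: 1760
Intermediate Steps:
w(G) = 0
(V(w(6))*22)*(-16) = -5*22*(-16) = -110*(-16) = 1760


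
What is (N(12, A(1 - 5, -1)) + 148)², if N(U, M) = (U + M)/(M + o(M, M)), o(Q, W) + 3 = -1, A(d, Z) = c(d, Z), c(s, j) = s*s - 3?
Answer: 1841449/81 ≈ 22734.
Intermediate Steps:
c(s, j) = -3 + s² (c(s, j) = s² - 3 = -3 + s²)
A(d, Z) = -3 + d²
o(Q, W) = -4 (o(Q, W) = -3 - 1 = -4)
N(U, M) = (M + U)/(-4 + M) (N(U, M) = (U + M)/(M - 4) = (M + U)/(-4 + M))
(N(12, A(1 - 5, -1)) + 148)² = (((-3 + (1 - 5)²) + 12)/(-4 + (-3 + (1 - 5)²)) + 148)² = (((-3 + (-4)²) + 12)/(-4 + (-3 + (-4)²)) + 148)² = (((-3 + 16) + 12)/(-4 + (-3 + 16)) + 148)² = ((13 + 12)/(-4 + 13) + 148)² = (25/9 + 148)² = (1357/9)² = 1841449/81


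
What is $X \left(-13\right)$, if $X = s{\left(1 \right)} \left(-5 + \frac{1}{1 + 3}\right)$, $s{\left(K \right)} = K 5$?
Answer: $\frac{1235}{4} \approx 308.75$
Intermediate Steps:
$s{\left(K \right)} = 5 K$
$X = - \frac{95}{4}$ ($X = 5 \cdot 1 \left(-5 + \frac{1}{1 + 3}\right) = 5 \left(-5 + \frac{1}{4}\right) = 5 \left(- \frac{19}{4}\right) = - \frac{95}{4} \approx -23.75$)
$X \left(-13\right) = \left(- \frac{95}{4}\right) \left(-13\right) = \frac{1235}{4}$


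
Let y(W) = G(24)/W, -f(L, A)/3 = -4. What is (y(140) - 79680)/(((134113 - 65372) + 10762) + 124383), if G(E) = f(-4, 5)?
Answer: -929599/2378670 ≈ -0.39081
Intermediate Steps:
f(L, A) = 12 (f(L, A) = -3*(-4) = 12)
G(E) = 12
y(W) = 12/W
(y(140) - 79680)/(((134113 - 65372) + 10762) + 124383) = (12/140 - 79680)/(((134113 - 65372) + 10762) + 124383) = (12*(1/140) - 79680)/((68741 + 10762) + 124383) = (3/35 - 79680)/(79503 + 124383) = -2788797/35/203886 = -2788797/35*1/203886 = -929599/2378670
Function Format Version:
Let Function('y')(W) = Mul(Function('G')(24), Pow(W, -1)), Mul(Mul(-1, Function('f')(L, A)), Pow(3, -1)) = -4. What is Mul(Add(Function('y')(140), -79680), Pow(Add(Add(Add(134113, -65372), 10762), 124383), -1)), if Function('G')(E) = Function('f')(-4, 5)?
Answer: Rational(-929599, 2378670) ≈ -0.39081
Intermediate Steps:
Function('f')(L, A) = 12 (Function('f')(L, A) = Mul(-3, -4) = 12)
Function('G')(E) = 12
Function('y')(W) = Mul(12, Pow(W, -1))
Mul(Add(Function('y')(140), -79680), Pow(Add(Add(Add(134113, -65372), 10762), 124383), -1)) = Mul(Add(Mul(12, Pow(140, -1)), -79680), Pow(Add(Add(Add(134113, -65372), 10762), 124383), -1)) = Mul(Add(Mul(12, Rational(1, 140)), -79680), Pow(Add(Add(68741, 10762), 124383), -1)) = Mul(Add(Rational(3, 35), -79680), Pow(Add(79503, 124383), -1)) = Mul(Rational(-2788797, 35), Pow(203886, -1)) = Mul(Rational(-2788797, 35), Rational(1, 203886)) = Rational(-929599, 2378670)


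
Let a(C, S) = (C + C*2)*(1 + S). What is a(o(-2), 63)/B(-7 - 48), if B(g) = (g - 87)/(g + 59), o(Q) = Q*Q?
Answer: -1536/71 ≈ -21.634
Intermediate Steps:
o(Q) = Q**2
B(g) = (-87 + g)/(59 + g)
a(C, S) = 3*C*(1 + S) (a(C, S) = (C + 2*C)*(1 + S) = (3*C)*(1 + S) = 3*C*(1 + S))
a(o(-2), 63)/B(-7 - 48) = (3*(-2)**2*(1 + 63))/(((-87 + (-7 - 48))/(59 + (-7 - 48)))) = (3*4*64)/(((-87 - 55)/(59 - 55))) = 768/((-142/4)) = 768/(((1/4)*(-142))) = 768/(-71/2) = 768*(-2/71) = -1536/71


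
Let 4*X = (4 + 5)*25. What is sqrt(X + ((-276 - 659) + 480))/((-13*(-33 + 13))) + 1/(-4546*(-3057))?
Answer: 1/13897122 + I*sqrt(1595)/520 ≈ 7.1957e-8 + 0.076803*I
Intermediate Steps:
X = 225/4 (X = ((4 + 5)*25)/4 = (9*25)/4 = (1/4)*225 = 225/4 ≈ 56.250)
sqrt(X + ((-276 - 659) + 480))/((-13*(-33 + 13))) + 1/(-4546*(-3057)) = sqrt(225/4 + ((-276 - 659) + 480))/((-13*(-33 + 13))) + 1/(-4546*(-3057)) = sqrt(225/4 + (-935 + 480))/((-13*(-20))) - 1/4546*(-1/3057) = sqrt(225/4 - 455)/260 + 1/13897122 = sqrt(-1595/4)*(1/260) + 1/13897122 = (I*sqrt(1595)/2)*(1/260) + 1/13897122 = I*sqrt(1595)/520 + 1/13897122 = 1/13897122 + I*sqrt(1595)/520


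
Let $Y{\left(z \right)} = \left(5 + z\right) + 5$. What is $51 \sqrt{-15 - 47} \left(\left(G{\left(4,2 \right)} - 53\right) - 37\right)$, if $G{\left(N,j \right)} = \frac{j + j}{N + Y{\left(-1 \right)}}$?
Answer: $- \frac{59466 i \sqrt{62}}{13} \approx - 36018.0 i$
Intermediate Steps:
$Y{\left(z \right)} = 10 + z$
$G{\left(N,j \right)} = \frac{2 j}{9 + N}$ ($G{\left(N,j \right)} = \frac{j + j}{N + \left(10 - 1\right)} = \frac{2 j}{N + 9} = \frac{2 j}{9 + N}$)
$51 \sqrt{-15 - 47} \left(\left(G{\left(4,2 \right)} - 53\right) - 37\right) = 51 \sqrt{-15 - 47} \left(\left(2 \cdot 2 \frac{1}{9 + 4} - 53\right) - 37\right) = 51 \sqrt{-62} \left(\left(2 \cdot 2 \cdot \frac{1}{13} - 53\right) - 37\right) = 51 i \sqrt{62} \left(\left(2 \cdot 2 \cdot \frac{1}{13} - 53\right) - 37\right) = 51 i \sqrt{62} \left(\left(\frac{4}{13} - 53\right) - 37\right) = 51 i \sqrt{62} \left(- \frac{685}{13} - 37\right) = 51 i \sqrt{62} \left(- \frac{1166}{13}\right) = - \frac{59466 i \sqrt{62}}{13}$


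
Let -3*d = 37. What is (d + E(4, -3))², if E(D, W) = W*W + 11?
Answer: 529/9 ≈ 58.778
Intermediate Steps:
E(D, W) = 11 + W² (E(D, W) = W² + 11 = 11 + W²)
d = -37/3 (d = -⅓*37 = -37/3 ≈ -12.333)
(d + E(4, -3))² = (-37/3 + (11 + (-3)²))² = (-37/3 + (11 + 9))² = (-37/3 + 20)² = (23/3)² = 529/9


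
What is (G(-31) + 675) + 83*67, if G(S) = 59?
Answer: 6295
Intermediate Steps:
(G(-31) + 675) + 83*67 = (59 + 675) + 83*67 = 734 + 5561 = 6295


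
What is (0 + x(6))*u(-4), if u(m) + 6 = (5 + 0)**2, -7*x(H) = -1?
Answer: 19/7 ≈ 2.7143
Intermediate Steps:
x(H) = 1/7 (x(H) = -1/7*(-1) = 1/7)
u(m) = 19 (u(m) = -6 + (5 + 0)**2 = -6 + 5**2 = -6 + 25 = 19)
(0 + x(6))*u(-4) = (0 + 1/7)*19 = (1/7)*19 = 19/7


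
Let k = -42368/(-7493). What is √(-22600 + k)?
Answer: 6*I*√35237795666/7493 ≈ 150.31*I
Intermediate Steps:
k = 42368/7493 (k = -42368*(-1/7493) = 42368/7493 ≈ 5.6543)
√(-22600 + k) = √(-22600 + 42368/7493) = √(-169299432/7493) = 6*I*√35237795666/7493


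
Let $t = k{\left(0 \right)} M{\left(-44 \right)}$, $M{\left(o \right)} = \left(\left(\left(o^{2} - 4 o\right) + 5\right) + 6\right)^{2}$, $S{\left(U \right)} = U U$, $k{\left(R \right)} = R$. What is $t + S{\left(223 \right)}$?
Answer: $49729$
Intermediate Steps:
$S{\left(U \right)} = U^{2}$
$M{\left(o \right)} = \left(11 + o^{2} - 4 o\right)^{2}$ ($M{\left(o \right)} = \left(\left(5 + o^{2} - 4 o\right) + 6\right)^{2} = \left(11 + o^{2} - 4 o\right)^{2}$)
$t = 0$ ($t = 0 \left(11 + \left(-44\right)^{2} - -176\right)^{2} = 0 \left(11 + 1936 + 176\right)^{2} = 0 \cdot 2123^{2} = 0 \cdot 4507129 = 0$)
$t + S{\left(223 \right)} = 0 + 223^{2} = 0 + 49729 = 49729$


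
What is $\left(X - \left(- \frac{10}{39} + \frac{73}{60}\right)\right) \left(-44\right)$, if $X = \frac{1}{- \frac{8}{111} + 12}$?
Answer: $\frac{2489014}{64545} \approx 38.562$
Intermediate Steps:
$X = \frac{111}{1324}$ ($X = \frac{1}{\left(-8\right) \frac{1}{111} + 12} = \frac{1}{- \frac{8}{111} + 12} = \frac{1}{\frac{1324}{111}} = \frac{111}{1324} \approx 0.083837$)
$\left(X - \left(- \frac{10}{39} + \frac{73}{60}\right)\right) \left(-44\right) = \left(\frac{111}{1324} - \left(- \frac{10}{39} + \frac{73}{60}\right)\right) \left(-44\right) = \left(\frac{111}{1324} - \left(- \frac{10}{39} + \frac{73}{\left(-15\right) \left(-4\right)}\right)\right) \left(-44\right) = \left(\frac{111}{1324} + \left(- \frac{73}{60} + \frac{10}{39}\right)\right) \left(-44\right) = \left(\frac{111}{1324} - \frac{749}{780}\right) \left(-44\right) = \left(- \frac{113137}{129090}\right) \left(-44\right) = \frac{2489014}{64545}$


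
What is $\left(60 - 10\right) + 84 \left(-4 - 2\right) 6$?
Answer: $-2974$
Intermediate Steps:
$\left(60 - 10\right) + 84 \left(-4 - 2\right) 6 = 50 + 84 \left(\left(-6\right) 6\right) = 50 + 84 \left(-36\right) = 50 - 3024 = -2974$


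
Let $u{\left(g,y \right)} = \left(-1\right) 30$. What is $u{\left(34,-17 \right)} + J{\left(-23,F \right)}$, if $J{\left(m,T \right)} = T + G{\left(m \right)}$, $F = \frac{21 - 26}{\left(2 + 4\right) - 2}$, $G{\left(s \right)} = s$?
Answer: $- \frac{217}{4} \approx -54.25$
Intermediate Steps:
$u{\left(g,y \right)} = -30$
$F = - \frac{5}{4}$ ($F = - \frac{5}{6 - 2} = - \frac{5}{4} \approx -1.25$)
$J{\left(m,T \right)} = T + m$
$u{\left(34,-17 \right)} + J{\left(-23,F \right)} = -30 - \frac{97}{4} = - \frac{217}{4}$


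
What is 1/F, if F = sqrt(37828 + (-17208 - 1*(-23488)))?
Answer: sqrt(11027)/22054 ≈ 0.0047615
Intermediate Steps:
F = 2*sqrt(11027) (F = sqrt(37828 + (-17208 + 23488)) = sqrt(37828 + 6280) = sqrt(44108) = 2*sqrt(11027) ≈ 210.02)
1/F = 1/(2*sqrt(11027)) = sqrt(11027)/22054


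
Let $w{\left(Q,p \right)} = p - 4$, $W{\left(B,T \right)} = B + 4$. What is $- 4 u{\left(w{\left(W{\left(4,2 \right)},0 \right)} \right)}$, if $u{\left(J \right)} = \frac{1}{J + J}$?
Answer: $\frac{1}{2} \approx 0.5$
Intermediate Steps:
$W{\left(B,T \right)} = 4 + B$
$w{\left(Q,p \right)} = -4 + p$ ($w{\left(Q,p \right)} = p - 4 = -4 + p$)
$u{\left(J \right)} = \frac{1}{2 J}$
$- 4 u{\left(w{\left(W{\left(4,2 \right)},0 \right)} \right)} = - 4 \frac{1}{2 \left(-4 + 0\right)} = - 4 \frac{1}{2 \left(-4\right)} = - 4 \cdot \frac{1}{2} \left(- \frac{1}{4}\right) = \left(-4\right) \left(- \frac{1}{8}\right) = \frac{1}{2}$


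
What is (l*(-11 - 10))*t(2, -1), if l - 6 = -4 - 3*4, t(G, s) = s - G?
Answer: -630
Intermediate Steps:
l = -10 (l = 6 + (-4 - 3*4) = 6 + (-4 - 12) = 6 - 16 = -10)
(l*(-11 - 10))*t(2, -1) = (-10*(-11 - 10))*(-1 - 1*2) = (-10*(-21))*(-1 - 2) = 210*(-3) = -630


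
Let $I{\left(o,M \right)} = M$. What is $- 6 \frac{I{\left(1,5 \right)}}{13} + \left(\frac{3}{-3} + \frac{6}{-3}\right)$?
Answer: $- \frac{69}{13} \approx -5.3077$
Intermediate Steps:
$- 6 \frac{I{\left(1,5 \right)}}{13} + \left(\frac{3}{-3} + \frac{6}{-3}\right) = - 6 \cdot \frac{5}{13} + \left(\frac{3}{-3} + \frac{6}{-3}\right) = - 6 \cdot 5 \cdot \frac{1}{13} + \left(3 \left(- \frac{1}{3}\right) + 6 \left(- \frac{1}{3}\right)\right) = \left(-6\right) \frac{5}{13} - 3 = - \frac{30}{13} - 3 = - \frac{69}{13}$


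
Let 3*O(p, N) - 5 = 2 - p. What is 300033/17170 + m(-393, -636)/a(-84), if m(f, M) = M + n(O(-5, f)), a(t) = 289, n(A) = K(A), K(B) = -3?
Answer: 4455171/291890 ≈ 15.263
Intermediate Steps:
O(p, N) = 7/3 - p/3 (O(p, N) = 5/3 + (2 - p)/3 = 5/3 + (⅔ - p/3) = 7/3 - p/3)
n(A) = -3
m(f, M) = -3 + M (m(f, M) = M - 3 = -3 + M)
300033/17170 + m(-393, -636)/a(-84) = 300033/17170 + (-3 - 636)/289 = 300033*(1/17170) - 639*1/289 = 17649/1010 - 639/289 = 4455171/291890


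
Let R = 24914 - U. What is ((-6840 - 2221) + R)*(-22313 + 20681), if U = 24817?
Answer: 14629248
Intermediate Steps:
R = 97 (R = 24914 - 1*24817 = 24914 - 24817 = 97)
((-6840 - 2221) + R)*(-22313 + 20681) = ((-6840 - 2221) + 97)*(-22313 + 20681) = (-9061 + 97)*(-1632) = -8964*(-1632) = 14629248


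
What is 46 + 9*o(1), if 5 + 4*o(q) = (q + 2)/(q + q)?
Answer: 305/8 ≈ 38.125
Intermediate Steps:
o(q) = -5/4 + (2 + q)/(8*q) (o(q) = -5/4 + ((q + 2)/(q + q))/4 = -5/4 + ((2 + q)/((2*q)))/4 = -5/4 + ((2 + q)*(1/(2*q)))/4 = -5/4 + ((2 + q)/(2*q))/4 = -5/4 + (2 + q)/(8*q))
46 + 9*o(1) = 46 + 9*((⅛)*(2 - 9*1)/1) = 46 + 9*((⅛)*1*(2 - 9)) = 46 + 9*((⅛)*1*(-7)) = 46 + 9*(-7/8) = 46 - 63/8 = 305/8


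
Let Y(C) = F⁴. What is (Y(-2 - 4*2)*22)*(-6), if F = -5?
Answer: -82500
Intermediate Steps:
Y(C) = 625 (Y(C) = (-5)⁴ = 625)
(Y(-2 - 4*2)*22)*(-6) = (625*22)*(-6) = 13750*(-6) = -82500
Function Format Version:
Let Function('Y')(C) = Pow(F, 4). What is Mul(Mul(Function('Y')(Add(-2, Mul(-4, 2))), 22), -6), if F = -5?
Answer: -82500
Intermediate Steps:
Function('Y')(C) = 625 (Function('Y')(C) = Pow(-5, 4) = 625)
Mul(Mul(Function('Y')(Add(-2, Mul(-4, 2))), 22), -6) = Mul(Mul(625, 22), -6) = Mul(13750, -6) = -82500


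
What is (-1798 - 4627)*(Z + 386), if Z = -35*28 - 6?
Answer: 3855000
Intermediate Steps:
Z = -986 (Z = -980 - 6 = -986)
(-1798 - 4627)*(Z + 386) = (-1798 - 4627)*(-986 + 386) = -6425*(-600) = 3855000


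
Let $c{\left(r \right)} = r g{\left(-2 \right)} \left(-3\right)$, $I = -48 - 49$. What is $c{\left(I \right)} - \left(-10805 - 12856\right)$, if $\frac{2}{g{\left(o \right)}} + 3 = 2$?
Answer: $23079$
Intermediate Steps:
$g{\left(o \right)} = -2$ ($g{\left(o \right)} = \frac{2}{-3 + 2} = \frac{2}{-1} = 2 \left(-1\right) = -2$)
$I = -97$ ($I = -48 - 49 = -97$)
$c{\left(r \right)} = 6 r$ ($c{\left(r \right)} = r \left(-2\right) \left(-3\right) = - 2 r \left(-3\right) = 6 r$)
$c{\left(I \right)} - \left(-10805 - 12856\right) = 6 \left(-97\right) - \left(-10805 - 12856\right) = -582 - \left(-10805 - 12856\right) = -582 - -23661 = -582 + 23661 = 23079$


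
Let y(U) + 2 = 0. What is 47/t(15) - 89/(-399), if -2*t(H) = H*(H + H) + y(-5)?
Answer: 169/12768 ≈ 0.013236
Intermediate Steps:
y(U) = -2 (y(U) = -2 + 0 = -2)
t(H) = 1 - H**2 (t(H) = -(H*(H + H) - 2)/2 = -(H*(2*H) - 2)/2 = -(2*H**2 - 2)/2 = -(-2 + 2*H**2)/2 = 1 - H**2)
47/t(15) - 89/(-399) = 47/(1 - 1*15**2) - 89/(-399) = 47/(1 - 1*225) - 89*(-1/399) = 47/(1 - 225) + 89/399 = 47/(-224) + 89/399 = 47*(-1/224) + 89/399 = -47/224 + 89/399 = 169/12768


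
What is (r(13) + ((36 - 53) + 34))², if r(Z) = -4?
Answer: 169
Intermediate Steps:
(r(13) + ((36 - 53) + 34))² = (-4 + ((36 - 53) + 34))² = (-4 + (-17 + 34))² = (-4 + 17)² = 13² = 169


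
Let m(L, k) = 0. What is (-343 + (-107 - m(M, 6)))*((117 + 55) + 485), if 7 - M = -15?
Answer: -295650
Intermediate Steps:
M = 22 (M = 7 - 1*(-15) = 7 + 15 = 22)
(-343 + (-107 - m(M, 6)))*((117 + 55) + 485) = (-343 + (-107 - 1*0))*((117 + 55) + 485) = (-343 + (-107 + 0))*(172 + 485) = (-343 - 107)*657 = -450*657 = -295650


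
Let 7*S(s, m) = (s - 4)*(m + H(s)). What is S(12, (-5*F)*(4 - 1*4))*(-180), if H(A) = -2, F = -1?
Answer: 2880/7 ≈ 411.43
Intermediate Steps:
S(s, m) = (-4 + s)*(-2 + m)/7 (S(s, m) = ((s - 4)*(m - 2))/7 = ((-4 + s)*(-2 + m))/7 = (-4 + s)*(-2 + m)/7)
S(12, (-5*F)*(4 - 1*4))*(-180) = (8/7 - 4*(-5*(-1))*(4 - 1*4)/7 - 2/7*12 + (⅐)*((-5*(-1))*(4 - 1*4))*12)*(-180) = (8/7 - 20*(4 - 4)/7 - 24/7 + (⅐)*(5*(4 - 4))*12)*(-180) = (8/7 - 20*0/7 - 24/7 + (⅐)*(5*0)*12)*(-180) = (8/7 - 4/7*0 - 24/7 + (⅐)*0*12)*(-180) = (8/7 + 0 - 24/7 + 0)*(-180) = -16/7*(-180) = 2880/7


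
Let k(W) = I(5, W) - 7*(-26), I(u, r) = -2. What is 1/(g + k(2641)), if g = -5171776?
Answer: -1/5171596 ≈ -1.9336e-7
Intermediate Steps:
k(W) = 180 (k(W) = -2 - 7*(-26) = -2 + 182 = 180)
1/(g + k(2641)) = 1/(-5171776 + 180) = 1/(-5171596) = -1/5171596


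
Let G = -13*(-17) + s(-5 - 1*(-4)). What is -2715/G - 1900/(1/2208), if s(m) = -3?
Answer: -914556315/218 ≈ -4.1952e+6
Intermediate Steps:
G = 218 (G = -13*(-17) - 3 = 221 - 3 = 218)
-2715/G - 1900/(1/2208) = -2715/218 - 1900/(1/2208) = -2715*1/218 - 1900/1/2208 = -2715/218 - 1900*2208 = -2715/218 - 4195200 = -914556315/218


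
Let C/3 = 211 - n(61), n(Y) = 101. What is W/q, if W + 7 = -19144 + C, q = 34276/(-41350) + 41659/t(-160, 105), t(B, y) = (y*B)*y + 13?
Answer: 686409986085725/31092509031 ≈ 22076.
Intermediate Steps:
t(B, y) = 13 + B*y**2 (t(B, y) = (B*y)*y + 13 = B*y**2 + 13 = 13 + B*y**2)
C = 330 (C = 3*(211 - 1*101) = 3*(211 - 101) = 3*110 = 330)
q = -31092509031/36470431225 (q = 34276/(-41350) + 41659/(13 - 160*105**2) = 34276*(-1/41350) + 41659/(13 - 160*11025) = -17138/20675 + 41659/(13 - 1764000) = -17138/20675 + 41659/(-1763987) = -17138/20675 + 41659*(-1/1763987) = -17138/20675 - 41659/1763987 = -31092509031/36470431225 ≈ -0.85254)
W = -18821 (W = -7 + (-19144 + 330) = -7 - 18814 = -18821)
W/q = -18821/(-31092509031/36470431225) = -18821*(-36470431225/31092509031) = 686409986085725/31092509031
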